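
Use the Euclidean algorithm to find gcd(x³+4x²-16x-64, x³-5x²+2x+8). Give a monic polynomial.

x-4

Euclidean algorithm in ℚ[x]:
  x³+4x²-16x-64 = (x³-5x²+2x+8) + (9x²-18x-72)
  x³-5x²+2x+8 = ((1/9)x-1/3)(9x²-18x-72) + (4x-16)
  9x²-18x-72 = ((9/4)x+9/2)(4x-16) + (0)
Last nonzero remainder: 4x-16. Dividing through by 4 gives the monic gcd x-4.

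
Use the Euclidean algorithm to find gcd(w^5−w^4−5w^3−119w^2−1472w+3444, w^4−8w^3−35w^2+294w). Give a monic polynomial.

w^2−w−42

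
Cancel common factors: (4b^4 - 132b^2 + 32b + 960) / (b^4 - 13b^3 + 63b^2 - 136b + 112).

Apply the Euclidean algorithm:
  4b^4 - 132b^2 + 32b + 960 = (4)(b^4 - 13b^3 + 63b^2 - 136b + 112) + (52b^3 - 384b^2 + 576b + 512)
  b^4 - 13b^3 + 63b^2 - 136b + 112 = ((1/52)b - 73/676)(52b^3 - 384b^2 + 576b + 512) + ((1767/169)b^2 - (14136/169)b + 28272/169)
  52b^3 - 384b^2 + 576b + 512 = ((8788/1767)b + 5408/1767)((1767/169)b^2 - (14136/169)b + 28272/169) + (0)
Last nonzero remainder: (1767/169)b^2 - (14136/169)b + 28272/169. Dividing through by 1767/169 gives the monic gcd b^2 - 8b + 16.
Cancel b^2 - 8b + 16 from numerator and denominator to get the reduced form.

(4b^2 + 32b + 60)/(b^2 - 5b + 7)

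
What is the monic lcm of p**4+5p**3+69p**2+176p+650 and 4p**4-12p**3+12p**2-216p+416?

Euclidean algorithm in ℚ[p]:
  p**4+5p**3+69p**2+176p+650 = (1/4)(4p**4-12p**3+12p**2-216p+416) + (8p**3+66p**2+230p+546)
  4p**4-12p**3+12p**2-216p+416 = ((1/2)p-45/8)(8p**3+66p**2+230p+546) + ((1073/4)p**2+(3219/4)p+13949/4)
  8p**3+66p**2+230p+546 = ((32/1073)p+168/1073)((1073/4)p**2+(3219/4)p+13949/4) + (0)
Last nonzero remainder: (1073/4)p**2+(3219/4)p+13949/4. Dividing through by 1073/4 gives the monic gcd p**2+3p+13.
Then lcm(f, g) = f·g / gcd(f, g); expanding and making the result monic gives the answer.

p**6-p**5+47p**4-198p**3+146p**2-2492p+5200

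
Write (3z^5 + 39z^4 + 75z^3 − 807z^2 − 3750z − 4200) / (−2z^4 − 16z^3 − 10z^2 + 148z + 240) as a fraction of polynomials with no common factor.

Repeated division with remainder:
  3z^5 + 39z^4 + 75z^3 − 807z^2 − 3750z − 4200 = (−(3/2)z − 15/2)(−2z^4 − 16z^3 − 10z^2 + 148z + 240) + (−60z^3 − 660z^2 − 2280z − 2400)
  −2z^4 − 16z^3 − 10z^2 + 148z + 240 = ((1/30)z − 1/10)(−60z^3 − 660z^2 − 2280z − 2400) + (0)
Last nonzero remainder: −60z^3 − 660z^2 − 2280z − 2400. Dividing through by −60 gives the monic gcd z^3 + 11z^2 + 38z + 40.
Cancel z^3 + 11z^2 + 38z + 40 from numerator and denominator to get the reduced form.

(−3z^2 − 6z + 105)/(2z − 6)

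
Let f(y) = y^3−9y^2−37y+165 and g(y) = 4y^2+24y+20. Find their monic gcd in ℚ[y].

Apply the Euclidean algorithm:
  y^3−9y^2−37y+165 = ((1/4)y−15/4)(4y^2+24y+20) + (48y+240)
  4y^2+24y+20 = ((1/12)y+1/12)(48y+240) + (0)
Last nonzero remainder: 48y+240. Dividing through by 48 gives the monic gcd y+5.

y+5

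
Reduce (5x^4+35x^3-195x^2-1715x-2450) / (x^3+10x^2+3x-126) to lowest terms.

(5x^3-195x-350)/(x^2+3x-18)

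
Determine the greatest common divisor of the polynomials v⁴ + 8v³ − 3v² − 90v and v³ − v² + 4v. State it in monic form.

v

By polynomial division,
  v⁴ + 8v³ − 3v² − 90v = (v + 9)(v³ − v² + 4v) + (2v² − 126v)
  v³ − v² + 4v = ((1/2)v + 31)(2v² − 126v) + (3910v)
  2v² − 126v = ((1/1955)v − 63/1955)(3910v) + (0)
Last nonzero remainder: 3910v. Dividing through by 3910 gives the monic gcd v.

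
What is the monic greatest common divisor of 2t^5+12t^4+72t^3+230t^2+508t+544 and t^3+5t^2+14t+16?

Apply the Euclidean algorithm:
  2t^5+12t^4+72t^3+230t^2+508t+544 = (2t^2+2t+34)(t^3+5t^2+14t+16) + (0)
The last nonzero remainder t^3+5t^2+14t+16 is already monic.

t^3+5t^2+14t+16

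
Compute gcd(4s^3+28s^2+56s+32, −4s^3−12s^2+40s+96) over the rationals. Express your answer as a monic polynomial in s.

s^2+6s+8

Euclidean algorithm in ℚ[s]:
  4s^3+28s^2+56s+32 = (−1)(−4s^3−12s^2+40s+96) + (16s^2+96s+128)
  −4s^3−12s^2+40s+96 = (−(1/4)s+3/4)(16s^2+96s+128) + (0)
Last nonzero remainder: 16s^2+96s+128. Dividing through by 16 gives the monic gcd s^2+6s+8.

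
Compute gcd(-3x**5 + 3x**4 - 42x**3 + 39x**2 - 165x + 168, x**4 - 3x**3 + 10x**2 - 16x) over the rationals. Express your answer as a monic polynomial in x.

x**2 - x + 8

Euclidean algorithm in ℚ[x]:
  -3x**5 + 3x**4 - 42x**3 + 39x**2 - 165x + 168 = (-3x - 6)(x**4 - 3x**3 + 10x**2 - 16x) + (-30x**3 + 51x**2 - 261x + 168)
  x**4 - 3x**3 + 10x**2 - 16x = (-(1/30)x + 13/300)(-30x**3 + 51x**2 - 261x + 168) + (-(91/100)x**2 + (91/100)x - 182/25)
  -30x**3 + 51x**2 - 261x + 168 = ((3000/91)x - 300/13)(-(91/100)x**2 + (91/100)x - 182/25) + (0)
Last nonzero remainder: -(91/100)x**2 + (91/100)x - 182/25. Dividing through by -91/100 gives the monic gcd x**2 - x + 8.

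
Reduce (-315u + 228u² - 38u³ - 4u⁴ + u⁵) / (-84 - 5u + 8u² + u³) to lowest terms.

Euclidean algorithm in ℚ[u]:
  u⁵ - 4u⁴ - 38u³ + 228u² - 315u = (u² - 12u + 63)(u³ + 8u² - 5u - 84) + (-252u² - 1008u + 5292)
  u³ + 8u² - 5u - 84 = (-(1/252)u - 1/63)(-252u² - 1008u + 5292) + (0)
Last nonzero remainder: -252u² - 1008u + 5292. Dividing through by -252 gives the monic gcd u² + 4u - 21.
Cancel u² + 4u - 21 from numerator and denominator to get the reduced form.

(15u - 8u² + u³)/(4 + u)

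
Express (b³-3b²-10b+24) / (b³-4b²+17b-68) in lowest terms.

(b²+b-6)/(b²+17)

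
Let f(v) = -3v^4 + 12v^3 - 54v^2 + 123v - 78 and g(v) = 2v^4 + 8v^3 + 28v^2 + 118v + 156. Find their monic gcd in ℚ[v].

v^2 - v + 13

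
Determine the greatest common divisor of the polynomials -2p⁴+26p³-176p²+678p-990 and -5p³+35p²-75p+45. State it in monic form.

By polynomial division,
  -2p⁴+26p³-176p²+678p-990 = ((2/5)p-12/5)(-5p³+35p²-75p+45) + (-62p²+480p-882)
  -5p³+35p²-75p+45 = ((5/62)p+115/1922)(-62p²+480p-882) + (-(31320/961)p+93960/961)
  -62p²+480p-882 = ((29791/15660)p-47089/5220)(-(31320/961)p+93960/961) + (0)
Last nonzero remainder: -(31320/961)p+93960/961. Dividing through by -31320/961 gives the monic gcd p-3.

p-3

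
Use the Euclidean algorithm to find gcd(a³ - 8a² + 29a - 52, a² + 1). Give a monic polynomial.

1

Apply the Euclidean algorithm:
  a³ - 8a² + 29a - 52 = (a - 8)(a² + 1) + (28a - 44)
  a² + 1 = ((1/28)a + 11/196)(28a - 44) + (170/49)
  28a - 44 = ((686/85)a - 1078/85)(170/49) + (0)
The last nonzero remainder is the constant 170/49, so the polynomials are coprime and gcd = 1.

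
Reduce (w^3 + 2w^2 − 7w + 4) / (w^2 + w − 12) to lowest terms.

(w^2 − 2w + 1)/(w − 3)

Repeated division with remainder:
  w^3 + 2w^2 − 7w + 4 = (w + 1)(w^2 + w − 12) + (4w + 16)
  w^2 + w − 12 = ((1/4)w − 3/4)(4w + 16) + (0)
Last nonzero remainder: 4w + 16. Dividing through by 4 gives the monic gcd w + 4.
Cancel w + 4 from numerator and denominator to get the reduced form.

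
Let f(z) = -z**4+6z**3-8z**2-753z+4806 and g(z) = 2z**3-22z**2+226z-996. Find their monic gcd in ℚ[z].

By polynomial division,
  -z**4+6z**3-8z**2-753z+4806 = (-(1/2)z-5/2)(2z**3-22z**2+226z-996) + (50z**2-686z+2316)
  2z**3-22z**2+226z-996 = ((1/25)z+68/625)(50z**2-686z+2316) + ((129998/625)z-779988/625)
  50z**2-686z+2316 = ((15625/64999)z-120625/64999)((129998/625)z-779988/625) + (0)
Last nonzero remainder: (129998/625)z-779988/625. Dividing through by 129998/625 gives the monic gcd z-6.

z-6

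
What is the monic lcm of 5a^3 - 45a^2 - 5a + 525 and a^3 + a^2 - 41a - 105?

a^4 - 4a^3 - 46a^2 + 100a + 525

By polynomial division,
  5a^3 - 45a^2 - 5a + 525 = (5)(a^3 + a^2 - 41a - 105) + (-50a^2 + 200a + 1050)
  a^3 + a^2 - 41a - 105 = (-(1/50)a - 1/10)(-50a^2 + 200a + 1050) + (0)
Last nonzero remainder: -50a^2 + 200a + 1050. Dividing through by -50 gives the monic gcd a^2 - 4a - 21.
Then lcm(f, g) = f·g / gcd(f, g); expanding and making the result monic gives the answer.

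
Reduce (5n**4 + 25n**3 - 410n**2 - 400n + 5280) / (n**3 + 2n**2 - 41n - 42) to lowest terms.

(5n**3 + 55n**2 - 80n - 880)/(n**2 + 8n + 7)

Apply the Euclidean algorithm:
  5n**4 + 25n**3 - 410n**2 - 400n + 5280 = (5n + 15)(n**3 + 2n**2 - 41n - 42) + (-235n**2 + 425n + 5910)
  n**3 + 2n**2 - 41n - 42 = (-(1/235)n - 179/11045)(-235n**2 + 425n + 5910) + (-(19800/2209)n + 118800/2209)
  -235n**2 + 425n + 5910 = ((103823/3960)n + 435173/3960)(-(19800/2209)n + 118800/2209) + (0)
Last nonzero remainder: -(19800/2209)n + 118800/2209. Dividing through by -19800/2209 gives the monic gcd n - 6.
Cancel n - 6 from numerator and denominator to get the reduced form.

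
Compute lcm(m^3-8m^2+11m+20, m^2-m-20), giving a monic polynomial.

m^4-4m^3-21m^2+64m+80

Repeated division with remainder:
  m^3-8m^2+11m+20 = (m-7)(m^2-m-20) + (24m-120)
  m^2-m-20 = ((1/24)m+1/6)(24m-120) + (0)
Last nonzero remainder: 24m-120. Dividing through by 24 gives the monic gcd m-5.
Then lcm(f, g) = f·g / gcd(f, g); expanding and making the result monic gives the answer.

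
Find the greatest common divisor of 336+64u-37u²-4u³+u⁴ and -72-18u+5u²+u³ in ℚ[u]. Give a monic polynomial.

-12-u+u²

Apply the Euclidean algorithm:
  u⁴-4u³-37u²+64u+336 = (u-9)(u³+5u²-18u-72) + (26u²-26u-312)
  u³+5u²-18u-72 = ((1/26)u+3/13)(26u²-26u-312) + (0)
Last nonzero remainder: 26u²-26u-312. Dividing through by 26 gives the monic gcd u²-u-12.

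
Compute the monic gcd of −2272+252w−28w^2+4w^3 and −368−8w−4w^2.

1

Repeated division with remainder:
  4w^3−28w^2+252w−2272 = (−w+9)(−4w^2−8w−368) + (−44w+1040)
  −4w^2−8w−368 = ((1/11)w+282/121)(−44w+1040) + (−337808/121)
  −44w+1040 = ((1331/84452)w−7865/21113)(−337808/121) + (0)
The last nonzero remainder is the constant −337808/121, so the polynomials are coprime and gcd = 1.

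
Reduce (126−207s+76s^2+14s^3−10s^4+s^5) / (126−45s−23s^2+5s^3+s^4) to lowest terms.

Apply the Euclidean algorithm:
  s^5−10s^4+14s^3+76s^2−207s+126 = (s−15)(s^4+5s^3−23s^2−45s+126) + (112s^3−224s^2−1008s+2016)
  s^4+5s^3−23s^2−45s+126 = ((1/112)s+1/16)(112s^3−224s^2−1008s+2016) + (0)
Last nonzero remainder: 112s^3−224s^2−1008s+2016. Dividing through by 112 gives the monic gcd s^3−2s^2−9s+18.
Cancel s^3−2s^2−9s+18 from numerator and denominator to get the reduced form.

(7−8s+s^2)/(7+s)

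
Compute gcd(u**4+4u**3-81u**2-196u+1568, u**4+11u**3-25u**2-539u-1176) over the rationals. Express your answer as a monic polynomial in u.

Repeated division with remainder:
  u**4+4u**3-81u**2-196u+1568 = (u**4+11u**3-25u**2-539u-1176) + (-7u**3-56u**2+343u+2744)
  u**4+11u**3-25u**2-539u-1176 = (-(1/7)u-3/7)(-7u**3-56u**2+343u+2744) + (0)
Last nonzero remainder: -7u**3-56u**2+343u+2744. Dividing through by -7 gives the monic gcd u**3+8u**2-49u-392.

u**3+8u**2-49u-392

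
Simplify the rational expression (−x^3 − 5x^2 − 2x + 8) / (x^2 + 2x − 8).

Euclidean algorithm in ℚ[x]:
  −x^3 − 5x^2 − 2x + 8 = (−x − 3)(x^2 + 2x − 8) + (−4x − 16)
  x^2 + 2x − 8 = (−(1/4)x + 1/2)(−4x − 16) + (0)
Last nonzero remainder: −4x − 16. Dividing through by −4 gives the monic gcd x + 4.
Cancel x + 4 from numerator and denominator to get the reduced form.

(−x^2 − x + 2)/(x − 2)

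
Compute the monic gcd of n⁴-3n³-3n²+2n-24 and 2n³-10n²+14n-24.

n³-5n²+7n-12

By polynomial division,
  n⁴-3n³-3n²+2n-24 = ((1/2)n+1)(2n³-10n²+14n-24) + (0)
Last nonzero remainder: 2n³-10n²+14n-24. Dividing through by 2 gives the monic gcd n³-5n²+7n-12.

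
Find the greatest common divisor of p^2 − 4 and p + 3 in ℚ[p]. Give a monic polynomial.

Repeated division with remainder:
  p^2 − 4 = (p − 3)(p + 3) + (5)
  p + 3 = ((1/5)p + 3/5)(5) + (0)
The last nonzero remainder is the constant 5, so the polynomials are coprime and gcd = 1.

1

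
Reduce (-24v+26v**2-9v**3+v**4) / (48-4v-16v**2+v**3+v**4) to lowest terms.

(-4v+v**2)/(8+6v+v**2)

Euclidean algorithm in ℚ[v]:
  v**4-9v**3+26v**2-24v = (v**4+v**3-16v**2-4v+48) + (-10v**3+42v**2-20v-48)
  v**4+v**3-16v**2-4v+48 = (-(1/10)v-13/25)(-10v**3+42v**2-20v-48) + ((96/25)v**2-(96/5)v+576/25)
  -10v**3+42v**2-20v-48 = (-(125/48)v-25/12)((96/25)v**2-(96/5)v+576/25) + (0)
Last nonzero remainder: (96/25)v**2-(96/5)v+576/25. Dividing through by 96/25 gives the monic gcd v**2-5v+6.
Cancel v**2-5v+6 from numerator and denominator to get the reduced form.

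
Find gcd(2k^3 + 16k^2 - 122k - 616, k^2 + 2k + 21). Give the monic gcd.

1

Apply the Euclidean algorithm:
  2k^3 + 16k^2 - 122k - 616 = (2k + 12)(k^2 + 2k + 21) + (-188k - 868)
  k^2 + 2k + 21 = (-(1/188)k + 123/8836)(-188k - 868) + (73080/2209)
  -188k - 868 = (-(103823/18270)k - 68479/2610)(73080/2209) + (0)
The last nonzero remainder is the constant 73080/2209, so the polynomials are coprime and gcd = 1.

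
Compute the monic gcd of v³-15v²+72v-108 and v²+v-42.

v-6

Repeated division with remainder:
  v³-15v²+72v-108 = (v-16)(v²+v-42) + (130v-780)
  v²+v-42 = ((1/130)v+7/130)(130v-780) + (0)
Last nonzero remainder: 130v-780. Dividing through by 130 gives the monic gcd v-6.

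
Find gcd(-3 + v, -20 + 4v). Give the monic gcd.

Euclidean algorithm in ℚ[v]:
  v - 3 = (1/4)(4v - 20) + (2)
  4v - 20 = (2v - 10)(2) + (0)
The last nonzero remainder is the constant 2, so the polynomials are coprime and gcd = 1.

1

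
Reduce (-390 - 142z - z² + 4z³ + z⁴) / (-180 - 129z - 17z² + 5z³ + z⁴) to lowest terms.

(26 + 6z + z²)/(12 + 7z + z²)

By polynomial division,
  z⁴ + 4z³ - z² - 142z - 390 = (z⁴ + 5z³ - 17z² - 129z - 180) + (-z³ + 16z² - 13z - 210)
  z⁴ + 5z³ - 17z² - 129z - 180 = (-z - 21)(-z³ + 16z² - 13z - 210) + (306z² - 612z - 4590)
  -z³ + 16z² - 13z - 210 = (-(1/306)z + 7/153)(306z² - 612z - 4590) + (0)
Last nonzero remainder: 306z² - 612z - 4590. Dividing through by 306 gives the monic gcd z² - 2z - 15.
Cancel z² - 2z - 15 from numerator and denominator to get the reduced form.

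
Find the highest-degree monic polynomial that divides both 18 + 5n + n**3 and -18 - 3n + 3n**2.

2 + n

By polynomial division,
  n**3 + 5n + 18 = ((1/3)n + 1/3)(3n**2 - 3n - 18) + (12n + 24)
  3n**2 - 3n - 18 = ((1/4)n - 3/4)(12n + 24) + (0)
Last nonzero remainder: 12n + 24. Dividing through by 12 gives the monic gcd n + 2.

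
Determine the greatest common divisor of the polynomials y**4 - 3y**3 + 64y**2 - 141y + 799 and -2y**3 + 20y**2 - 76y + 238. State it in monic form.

Euclidean algorithm in ℚ[y]:
  y**4 - 3y**3 + 64y**2 - 141y + 799 = (-(1/2)y - 7/2)(-2y**3 + 20y**2 - 76y + 238) + (96y**2 - 288y + 1632)
  -2y**3 + 20y**2 - 76y + 238 = (-(1/48)y + 7/48)(96y**2 - 288y + 1632) + (0)
Last nonzero remainder: 96y**2 - 288y + 1632. Dividing through by 96 gives the monic gcd y**2 - 3y + 17.

y**2 - 3y + 17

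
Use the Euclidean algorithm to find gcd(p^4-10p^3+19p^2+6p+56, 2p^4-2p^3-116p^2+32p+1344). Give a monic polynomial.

p^2-11p+28

Apply the Euclidean algorithm:
  p^4-10p^3+19p^2+6p+56 = (1/2)(2p^4-2p^3-116p^2+32p+1344) + (-9p^3+77p^2-10p-616)
  2p^4-2p^3-116p^2+32p+1344 = (-(2/9)p-136/81)(-9p^3+77p^2-10p-616) + ((896/81)p^2-(9856/81)p+25088/81)
  -9p^3+77p^2-10p-616 = (-(729/896)p-891/448)((896/81)p^2-(9856/81)p+25088/81) + (0)
Last nonzero remainder: (896/81)p^2-(9856/81)p+25088/81. Dividing through by 896/81 gives the monic gcd p^2-11p+28.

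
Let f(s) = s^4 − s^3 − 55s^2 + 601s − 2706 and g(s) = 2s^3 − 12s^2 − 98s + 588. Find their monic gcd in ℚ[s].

s − 6

By polynomial division,
  s^4 − s^3 − 55s^2 + 601s − 2706 = ((1/2)s + 5/2)(2s^3 − 12s^2 − 98s + 588) + (24s^2 + 552s − 4176)
  2s^3 − 12s^2 − 98s + 588 = ((1/12)s − 29/12)(24s^2 + 552s − 4176) + (1584s − 9504)
  24s^2 + 552s − 4176 = ((1/66)s + 29/66)(1584s − 9504) + (0)
Last nonzero remainder: 1584s − 9504. Dividing through by 1584 gives the monic gcd s − 6.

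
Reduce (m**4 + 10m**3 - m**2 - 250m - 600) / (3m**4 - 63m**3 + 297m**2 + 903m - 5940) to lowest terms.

(m**2 + 11m + 30)/(3m**2 - 60m + 297)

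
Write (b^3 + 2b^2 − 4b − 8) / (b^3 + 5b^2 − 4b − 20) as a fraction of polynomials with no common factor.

Repeated division with remainder:
  b^3 + 2b^2 − 4b − 8 = (b^3 + 5b^2 − 4b − 20) + (−3b^2 + 12)
  b^3 + 5b^2 − 4b − 20 = (−(1/3)b − 5/3)(−3b^2 + 12) + (0)
Last nonzero remainder: −3b^2 + 12. Dividing through by −3 gives the monic gcd b^2 − 4.
Cancel b^2 − 4 from numerator and denominator to get the reduced form.

(b + 2)/(b + 5)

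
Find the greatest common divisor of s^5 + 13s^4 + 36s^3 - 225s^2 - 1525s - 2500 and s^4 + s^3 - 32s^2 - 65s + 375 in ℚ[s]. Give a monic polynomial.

Repeated division with remainder:
  s^5 + 13s^4 + 36s^3 - 225s^2 - 1525s - 2500 = (s + 12)(s^4 + s^3 - 32s^2 - 65s + 375) + (56s^3 + 224s^2 - 1120s - 7000)
  s^4 + s^3 - 32s^2 - 65s + 375 = ((1/56)s - 3/56)(56s^3 + 224s^2 - 1120s - 7000) + (0)
Last nonzero remainder: 56s^3 + 224s^2 - 1120s - 7000. Dividing through by 56 gives the monic gcd s^3 + 4s^2 - 20s - 125.

s^3 + 4s^2 - 20s - 125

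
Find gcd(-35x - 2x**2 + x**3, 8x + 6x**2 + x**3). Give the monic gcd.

By polynomial division,
  x**3 - 2x**2 - 35x = (x**3 + 6x**2 + 8x) + (-8x**2 - 43x)
  x**3 + 6x**2 + 8x = (-(1/8)x - 5/64)(-8x**2 - 43x) + ((297/64)x)
  -8x**2 - 43x = (-(512/297)x - 2752/297)((297/64)x) + (0)
Last nonzero remainder: (297/64)x. Dividing through by 297/64 gives the monic gcd x.

x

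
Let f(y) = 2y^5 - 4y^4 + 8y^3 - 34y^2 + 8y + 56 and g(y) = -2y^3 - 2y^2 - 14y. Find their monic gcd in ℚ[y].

By polynomial division,
  2y^5 - 4y^4 + 8y^3 - 34y^2 + 8y + 56 = (-y^2 + 3y)(-2y^3 - 2y^2 - 14y) + (8y^2 + 8y + 56)
  -2y^3 - 2y^2 - 14y = (-(1/4)y)(8y^2 + 8y + 56) + (0)
Last nonzero remainder: 8y^2 + 8y + 56. Dividing through by 8 gives the monic gcd y^2 + y + 7.

y^2 + y + 7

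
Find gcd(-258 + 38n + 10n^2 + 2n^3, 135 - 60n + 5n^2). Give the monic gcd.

By polynomial division,
  2n^3 + 10n^2 + 38n - 258 = ((2/5)n + 34/5)(5n^2 - 60n + 135) + (392n - 1176)
  5n^2 - 60n + 135 = ((5/392)n - 45/392)(392n - 1176) + (0)
Last nonzero remainder: 392n - 1176. Dividing through by 392 gives the monic gcd n - 3.

-3 + n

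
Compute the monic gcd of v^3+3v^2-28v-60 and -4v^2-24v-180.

1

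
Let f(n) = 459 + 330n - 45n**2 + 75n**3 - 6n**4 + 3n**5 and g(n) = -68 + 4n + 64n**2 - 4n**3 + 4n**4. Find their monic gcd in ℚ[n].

Apply the Euclidean algorithm:
  3n**5 - 6n**4 + 75n**3 - 45n**2 + 330n + 459 = ((3/4)n - 3/4)(4n**4 - 4n**3 + 64n**2 + 4n - 68) + (24n**3 + 384n + 408)
  4n**4 - 4n**3 + 64n**2 + 4n - 68 = ((1/6)n - 1/6)(24n**3 + 384n + 408) + (0)
Last nonzero remainder: 24n**3 + 384n + 408. Dividing through by 24 gives the monic gcd n**3 + 16n + 17.

17 + 16n + n**3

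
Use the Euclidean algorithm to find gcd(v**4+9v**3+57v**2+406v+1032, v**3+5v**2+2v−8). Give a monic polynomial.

Apply the Euclidean algorithm:
  v**4+9v**3+57v**2+406v+1032 = (v+4)(v**3+5v**2+2v−8) + (35v**2+406v+1064)
  v**3+5v**2+2v−8 = ((1/35)v−33/175)(35v**2+406v+1064) + ((1204/25)v+4816/25)
  35v**2+406v+1064 = ((125/172)v+475/86)((1204/25)v+4816/25) + (0)
Last nonzero remainder: (1204/25)v+4816/25. Dividing through by 1204/25 gives the monic gcd v+4.

v+4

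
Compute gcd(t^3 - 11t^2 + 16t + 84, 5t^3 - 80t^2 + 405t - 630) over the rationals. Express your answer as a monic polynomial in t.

Euclidean algorithm in ℚ[t]:
  t^3 - 11t^2 + 16t + 84 = (1/5)(5t^3 - 80t^2 + 405t - 630) + (5t^2 - 65t + 210)
  5t^3 - 80t^2 + 405t - 630 = (t - 3)(5t^2 - 65t + 210) + (0)
Last nonzero remainder: 5t^2 - 65t + 210. Dividing through by 5 gives the monic gcd t^2 - 13t + 42.

t^2 - 13t + 42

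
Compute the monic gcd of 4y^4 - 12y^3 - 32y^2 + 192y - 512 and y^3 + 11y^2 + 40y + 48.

y + 4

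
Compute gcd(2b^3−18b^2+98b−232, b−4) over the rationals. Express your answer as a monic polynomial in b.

b−4

By polynomial division,
  2b^3−18b^2+98b−232 = (2b^2−10b+58)(b−4) + (0)
The last nonzero remainder b−4 is already monic.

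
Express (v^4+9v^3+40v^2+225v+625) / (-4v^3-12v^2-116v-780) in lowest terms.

By polynomial division,
  v^4+9v^3+40v^2+225v+625 = (-(1/4)v-3/2)(-4v^3-12v^2-116v-780) + (-7v^2-144v-545)
  -4v^3-12v^2-116v-780 = ((4/7)v-492/49)(-7v^2-144v-545) + (-(61272/49)v-306360/49)
  -7v^2-144v-545 = ((343/61272)v+5341/61272)(-(61272/49)v-306360/49) + (0)
Last nonzero remainder: -(61272/49)v-306360/49. Dividing through by -61272/49 gives the monic gcd v+5.
Cancel v+5 from numerator and denominator to get the reduced form.

(-v^3-4v^2-20v-125)/(4v^2-8v+156)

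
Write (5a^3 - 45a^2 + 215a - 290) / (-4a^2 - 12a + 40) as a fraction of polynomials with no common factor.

(-5a^2 + 35a - 145)/(4a + 20)

Apply the Euclidean algorithm:
  5a^3 - 45a^2 + 215a - 290 = (-(5/4)a + 15)(-4a^2 - 12a + 40) + (445a - 890)
  -4a^2 - 12a + 40 = (-(4/445)a - 4/89)(445a - 890) + (0)
Last nonzero remainder: 445a - 890. Dividing through by 445 gives the monic gcd a - 2.
Cancel a - 2 from numerator and denominator to get the reduced form.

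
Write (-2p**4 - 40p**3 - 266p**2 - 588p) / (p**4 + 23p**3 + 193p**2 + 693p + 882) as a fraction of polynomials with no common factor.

(-2p)/(p + 3)

By polynomial division,
  -2p**4 - 40p**3 - 266p**2 - 588p = (-2)(p**4 + 23p**3 + 193p**2 + 693p + 882) + (6p**3 + 120p**2 + 798p + 1764)
  p**4 + 23p**3 + 193p**2 + 693p + 882 = ((1/6)p + 1/2)(6p**3 + 120p**2 + 798p + 1764) + (0)
Last nonzero remainder: 6p**3 + 120p**2 + 798p + 1764. Dividing through by 6 gives the monic gcd p**3 + 20p**2 + 133p + 294.
Cancel p**3 + 20p**2 + 133p + 294 from numerator and denominator to get the reduced form.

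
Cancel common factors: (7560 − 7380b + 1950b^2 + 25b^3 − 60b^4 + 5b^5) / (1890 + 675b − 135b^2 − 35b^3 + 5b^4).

Repeated division with remainder:
  5b^5 − 60b^4 + 25b^3 + 1950b^2 − 7380b + 7560 = (b − 5)(5b^4 − 35b^3 − 135b^2 + 675b + 1890) + (−15b^3 + 600b^2 − 5895b + 17010)
  5b^4 − 35b^3 − 135b^2 + 675b + 1890 = (−(1/3)b − 11)(−15b^3 + 600b^2 − 5895b + 17010) + (4500b^2 − 58500b + 189000)
  −15b^3 + 600b^2 − 5895b + 17010 = (−(1/300)b + 9/100)(4500b^2 − 58500b + 189000) + (0)
Last nonzero remainder: 4500b^2 − 58500b + 189000. Dividing through by 4500 gives the monic gcd b^2 − 13b + 42.
Cancel b^2 − 13b + 42 from numerator and denominator to get the reduced form.

(36 − 24b + b^2 + b^3)/(9 + 6b + b^2)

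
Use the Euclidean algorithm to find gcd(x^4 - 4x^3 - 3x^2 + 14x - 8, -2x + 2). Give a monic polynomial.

By polynomial division,
  x^4 - 4x^3 - 3x^2 + 14x - 8 = (-(1/2)x^3 + (3/2)x^2 + 3x - 4)(-2x + 2) + (0)
Last nonzero remainder: -2x + 2. Dividing through by -2 gives the monic gcd x - 1.

x - 1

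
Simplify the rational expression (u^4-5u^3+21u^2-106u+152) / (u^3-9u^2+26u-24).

By polynomial division,
  u^4-5u^3+21u^2-106u+152 = (u+4)(u^3-9u^2+26u-24) + (31u^2-186u+248)
  u^3-9u^2+26u-24 = ((1/31)u-3/31)(31u^2-186u+248) + (0)
Last nonzero remainder: 31u^2-186u+248. Dividing through by 31 gives the monic gcd u^2-6u+8.
Cancel u^2-6u+8 from numerator and denominator to get the reduced form.

(u^2+u+19)/(u-3)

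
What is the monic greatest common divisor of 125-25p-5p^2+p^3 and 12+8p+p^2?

Apply the Euclidean algorithm:
  p^3-5p^2-25p+125 = (p-13)(p^2+8p+12) + (67p+281)
  p^2+8p+12 = ((1/67)p+255/4489)(67p+281) + (-17787/4489)
  67p+281 = (-(300763/17787)p-1261409/17787)(-17787/4489) + (0)
The last nonzero remainder is the constant -17787/4489, so the polynomials are coprime and gcd = 1.

1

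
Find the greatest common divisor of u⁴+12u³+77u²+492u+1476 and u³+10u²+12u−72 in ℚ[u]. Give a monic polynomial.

u²+12u+36

Apply the Euclidean algorithm:
  u⁴+12u³+77u²+492u+1476 = (u+2)(u³+10u²+12u−72) + (45u²+540u+1620)
  u³+10u²+12u−72 = ((1/45)u−2/45)(45u²+540u+1620) + (0)
Last nonzero remainder: 45u²+540u+1620. Dividing through by 45 gives the monic gcd u²+12u+36.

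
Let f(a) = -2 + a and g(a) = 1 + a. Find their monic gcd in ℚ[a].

1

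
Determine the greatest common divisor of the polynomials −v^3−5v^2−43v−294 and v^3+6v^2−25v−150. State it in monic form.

Euclidean algorithm in ℚ[v]:
  −v^3−5v^2−43v−294 = (−1)(v^3+6v^2−25v−150) + (v^2−68v−444)
  v^3+6v^2−25v−150 = (v+74)(v^2−68v−444) + (5451v+32706)
  v^2−68v−444 = ((1/5451)v−74/5451)(5451v+32706) + (0)
Last nonzero remainder: 5451v+32706. Dividing through by 5451 gives the monic gcd v+6.

v+6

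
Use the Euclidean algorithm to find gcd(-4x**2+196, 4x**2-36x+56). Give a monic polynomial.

x-7

Apply the Euclidean algorithm:
  -4x**2+196 = (-1)(4x**2-36x+56) + (-36x+252)
  4x**2-36x+56 = (-(1/9)x+2/9)(-36x+252) + (0)
Last nonzero remainder: -36x+252. Dividing through by -36 gives the monic gcd x-7.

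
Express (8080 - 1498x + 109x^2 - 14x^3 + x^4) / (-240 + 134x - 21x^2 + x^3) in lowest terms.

(101 + 4x + x^2)/(-3 + x)

Euclidean algorithm in ℚ[x]:
  x^4 - 14x^3 + 109x^2 - 1498x + 8080 = (x + 7)(x^3 - 21x^2 + 134x - 240) + (122x^2 - 2196x + 9760)
  x^3 - 21x^2 + 134x - 240 = ((1/122)x - 3/122)(122x^2 - 2196x + 9760) + (0)
Last nonzero remainder: 122x^2 - 2196x + 9760. Dividing through by 122 gives the monic gcd x^2 - 18x + 80.
Cancel x^2 - 18x + 80 from numerator and denominator to get the reduced form.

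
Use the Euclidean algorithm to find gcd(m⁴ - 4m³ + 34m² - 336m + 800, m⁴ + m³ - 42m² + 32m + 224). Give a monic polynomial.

Apply the Euclidean algorithm:
  m⁴ - 4m³ + 34m² - 336m + 800 = (m⁴ + m³ - 42m² + 32m + 224) + (-5m³ + 76m² - 368m + 576)
  m⁴ + m³ - 42m² + 32m + 224 = (-(1/5)m - 81/25)(-5m³ + 76m² - 368m + 576) + ((3266/25)m² - (26128/25)m + 52256/25)
  -5m³ + 76m² - 368m + 576 = (-(125/3266)m + 450/1633)((3266/25)m² - (26128/25)m + 52256/25) + (0)
Last nonzero remainder: (3266/25)m² - (26128/25)m + 52256/25. Dividing through by 3266/25 gives the monic gcd m² - 8m + 16.

m² - 8m + 16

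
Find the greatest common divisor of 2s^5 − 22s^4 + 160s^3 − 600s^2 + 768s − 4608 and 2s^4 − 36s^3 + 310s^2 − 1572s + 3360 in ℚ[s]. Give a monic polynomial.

Repeated division with remainder:
  2s^5 − 22s^4 + 160s^3 − 600s^2 + 768s − 4608 = (s + 7)(2s^4 − 36s^3 + 310s^2 − 1572s + 3360) + (102s^3 − 1198s^2 + 8412s − 28128)
  2s^4 − 36s^3 + 310s^2 − 1572s + 3360 = ((1/51)s − 319/2601)(102s^3 − 1198s^2 + 8412s − 28128) + (−(4864/2601)s^2 + (9728/867)s − 77824/867)
  102s^3 − 1198s^2 + 8412s − 28128 = (−(132651/2432)s + 762093/2432)(−(4864/2601)s^2 + (9728/867)s − 77824/867) + (0)
Last nonzero remainder: −(4864/2601)s^2 + (9728/867)s − 77824/867. Dividing through by −4864/2601 gives the monic gcd s^2 − 6s + 48.

s^2 − 6s + 48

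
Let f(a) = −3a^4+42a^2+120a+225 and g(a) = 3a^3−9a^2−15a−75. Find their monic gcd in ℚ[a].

Repeated division with remainder:
  −3a^4+42a^2+120a+225 = (−a−3)(3a^3−9a^2−15a−75) + (0)
Last nonzero remainder: 3a^3−9a^2−15a−75. Dividing through by 3 gives the monic gcd a^3−3a^2−5a−25.

a^3−3a^2−5a−25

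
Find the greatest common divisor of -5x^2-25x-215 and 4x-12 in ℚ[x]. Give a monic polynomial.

1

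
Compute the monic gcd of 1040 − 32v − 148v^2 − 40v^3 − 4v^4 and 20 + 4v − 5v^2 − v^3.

Repeated division with remainder:
  −4v^4 − 40v^3 − 148v^2 − 32v + 1040 = (4v + 20)(−v^3 − 5v^2 + 4v + 20) + (−64v^2 − 192v + 640)
  −v^3 − 5v^2 + 4v + 20 = ((1/64)v + 1/32)(−64v^2 − 192v + 640) + (0)
Last nonzero remainder: −64v^2 − 192v + 640. Dividing through by −64 gives the monic gcd v^2 + 3v − 10.

−10 + 3v + v^2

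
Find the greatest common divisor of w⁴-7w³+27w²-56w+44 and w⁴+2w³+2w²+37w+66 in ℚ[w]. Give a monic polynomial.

Euclidean algorithm in ℚ[w]:
  w⁴-7w³+27w²-56w+44 = (w⁴+2w³+2w²+37w+66) + (-9w³+25w²-93w-22)
  w⁴+2w³+2w²+37w+66 = (-(1/9)w-43/81)(-9w³+25w²-93w-22) + ((400/81)w²-(400/27)w+4400/81)
  -9w³+25w²-93w-22 = (-(729/400)w-81/200)((400/81)w²-(400/27)w+4400/81) + (0)
Last nonzero remainder: (400/81)w²-(400/27)w+4400/81. Dividing through by 400/81 gives the monic gcd w²-3w+11.

w²-3w+11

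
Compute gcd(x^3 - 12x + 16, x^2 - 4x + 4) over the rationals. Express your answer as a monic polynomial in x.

Repeated division with remainder:
  x^3 - 12x + 16 = (x + 4)(x^2 - 4x + 4) + (0)
The last nonzero remainder x^2 - 4x + 4 is already monic.

x^2 - 4x + 4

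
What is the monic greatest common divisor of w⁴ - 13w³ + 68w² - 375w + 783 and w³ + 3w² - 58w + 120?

By polynomial division,
  w⁴ - 13w³ + 68w² - 375w + 783 = (w - 16)(w³ + 3w² - 58w + 120) + (174w² - 1423w + 2703)
  w³ + 3w² - 58w + 120 = ((1/174)w + 1945/30276)(174w² - 1423w + 2703) + ((541405/30276)w - 541405/10092)
  174w² - 1423w + 2703 = ((5268024/541405)w - 27278676/541405)((541405/30276)w - 541405/10092) + (0)
Last nonzero remainder: (541405/30276)w - 541405/10092. Dividing through by 541405/30276 gives the monic gcd w - 3.

w - 3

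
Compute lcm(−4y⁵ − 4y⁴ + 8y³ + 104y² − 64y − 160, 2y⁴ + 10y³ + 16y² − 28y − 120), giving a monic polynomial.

By polynomial division,
  −4y⁵ − 4y⁴ + 8y³ + 104y² − 64y − 160 = (−2y + 8)(2y⁴ + 10y³ + 16y² − 28y − 120) + (−40y³ − 80y² − 80y + 800)
  2y⁴ + 10y³ + 16y² − 28y − 120 = (−(1/20)y − 3/20)(−40y³ − 80y² − 80y + 800) + (0)
Last nonzero remainder: −40y³ − 80y² − 80y + 800. Dividing through by −40 gives the monic gcd y³ + 2y² + 2y − 20.
Then lcm(f, g) = f·g / gcd(f, g); expanding and making the result monic gives the answer.

y⁶ + 4y⁵ + y⁴ − 32y³ − 62y² + 88y + 120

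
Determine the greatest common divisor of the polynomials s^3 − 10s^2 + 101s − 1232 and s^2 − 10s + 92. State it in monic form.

Repeated division with remainder:
  s^3 − 10s^2 + 101s − 1232 = (s)(s^2 − 10s + 92) + (9s − 1232)
  s^2 − 10s + 92 = ((1/9)s + 1142/81)(9s − 1232) + (1414396/81)
  9s − 1232 = ((729/1414396)s − 24948/353599)(1414396/81) + (0)
The last nonzero remainder is the constant 1414396/81, so the polynomials are coprime and gcd = 1.

1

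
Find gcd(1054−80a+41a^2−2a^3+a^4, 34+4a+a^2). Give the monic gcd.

34+4a+a^2

Apply the Euclidean algorithm:
  a^4−2a^3+41a^2−80a+1054 = (a^2−6a+31)(a^2+4a+34) + (0)
The last nonzero remainder a^2+4a+34 is already monic.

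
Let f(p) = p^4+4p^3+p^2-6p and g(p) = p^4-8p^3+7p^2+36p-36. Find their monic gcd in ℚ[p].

p^2+p-2

Repeated division with remainder:
  p^4+4p^3+p^2-6p = (p^4-8p^3+7p^2+36p-36) + (12p^3-6p^2-42p+36)
  p^4-8p^3+7p^2+36p-36 = ((1/12)p-5/8)(12p^3-6p^2-42p+36) + ((27/4)p^2+(27/4)p-27/2)
  12p^3-6p^2-42p+36 = ((16/9)p-8/3)((27/4)p^2+(27/4)p-27/2) + (0)
Last nonzero remainder: (27/4)p^2+(27/4)p-27/2. Dividing through by 27/4 gives the monic gcd p^2+p-2.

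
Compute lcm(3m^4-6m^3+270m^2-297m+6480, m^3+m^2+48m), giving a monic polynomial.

Apply the Euclidean algorithm:
  3m^4-6m^3+270m^2-297m+6480 = (3m-9)(m^3+m^2+48m) + (135m^2+135m+6480)
  m^3+m^2+48m = ((1/135)m)(135m^2+135m+6480) + (0)
Last nonzero remainder: 135m^2+135m+6480. Dividing through by 135 gives the monic gcd m^2+m+48.
Then lcm(f, g) = f·g / gcd(f, g); expanding and making the result monic gives the answer.

m^5-2m^4+90m^3-99m^2+2160m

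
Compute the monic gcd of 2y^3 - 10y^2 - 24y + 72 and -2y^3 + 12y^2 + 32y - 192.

y - 6

Repeated division with remainder:
  2y^3 - 10y^2 - 24y + 72 = (-1)(-2y^3 + 12y^2 + 32y - 192) + (2y^2 + 8y - 120)
  -2y^3 + 12y^2 + 32y - 192 = (-y + 10)(2y^2 + 8y - 120) + (-168y + 1008)
  2y^2 + 8y - 120 = (-(1/84)y - 5/42)(-168y + 1008) + (0)
Last nonzero remainder: -168y + 1008. Dividing through by -168 gives the monic gcd y - 6.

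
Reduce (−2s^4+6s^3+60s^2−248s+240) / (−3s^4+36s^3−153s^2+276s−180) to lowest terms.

(2s+12)/(3s−9)

Euclidean algorithm in ℚ[s]:
  −2s^4+6s^3+60s^2−248s+240 = (2/3)(−3s^4+36s^3−153s^2+276s−180) + (−18s^3+162s^2−432s+360)
  −3s^4+36s^3−153s^2+276s−180 = ((1/6)s−1/2)(−18s^3+162s^2−432s+360) + (0)
Last nonzero remainder: −18s^3+162s^2−432s+360. Dividing through by −18 gives the monic gcd s^3−9s^2+24s−20.
Cancel s^3−9s^2+24s−20 from numerator and denominator to get the reduced form.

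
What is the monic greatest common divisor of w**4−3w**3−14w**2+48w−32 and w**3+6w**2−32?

w**2+2w−8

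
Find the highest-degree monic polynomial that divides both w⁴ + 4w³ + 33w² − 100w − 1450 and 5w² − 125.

w² − 25

Apply the Euclidean algorithm:
  w⁴ + 4w³ + 33w² − 100w − 1450 = ((1/5)w² + (4/5)w + 58/5)(5w² − 125) + (0)
Last nonzero remainder: 5w² − 125. Dividing through by 5 gives the monic gcd w² − 25.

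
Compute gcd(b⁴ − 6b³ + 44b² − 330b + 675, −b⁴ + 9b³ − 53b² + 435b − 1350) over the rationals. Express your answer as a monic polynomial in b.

Repeated division with remainder:
  b⁴ − 6b³ + 44b² − 330b + 675 = (−1)(−b⁴ + 9b³ − 53b² + 435b − 1350) + (3b³ − 9b² + 105b − 675)
  −b⁴ + 9b³ − 53b² + 435b − 1350 = (−(1/3)b + 2)(3b³ − 9b² + 105b − 675) + (0)
Last nonzero remainder: 3b³ − 9b² + 105b − 675. Dividing through by 3 gives the monic gcd b³ − 3b² + 35b − 225.

b³ − 3b² + 35b − 225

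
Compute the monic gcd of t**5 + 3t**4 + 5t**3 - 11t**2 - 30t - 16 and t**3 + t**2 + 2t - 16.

By polynomial division,
  t**5 + 3t**4 + 5t**3 - 11t**2 - 30t - 16 = (t**2 + 2t + 1)(t**3 + t**2 + 2t - 16) + (0)
The last nonzero remainder t**3 + t**2 + 2t - 16 is already monic.

t**3 + t**2 + 2t - 16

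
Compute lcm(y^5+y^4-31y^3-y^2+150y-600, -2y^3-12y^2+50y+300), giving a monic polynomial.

Apply the Euclidean algorithm:
  y^5+y^4-31y^3-y^2+150y-600 = (-(1/2)y^2+(5/2)y-12)(-2y^3-12y^2+50y+300) + (-120y^2+3000)
  -2y^3-12y^2+50y+300 = ((1/60)y+1/10)(-120y^2+3000) + (0)
Last nonzero remainder: -120y^2+3000. Dividing through by -120 gives the monic gcd y^2-25.
Then lcm(f, g) = f·g / gcd(f, g); expanding and making the result monic gives the answer.

y^6+7y^5-25y^4-187y^3+144y^2+300y-3600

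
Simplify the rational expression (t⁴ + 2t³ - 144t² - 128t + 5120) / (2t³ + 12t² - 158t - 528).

(t³ + 10t² - 64t - 640)/(2t² + 28t + 66)

Repeated division with remainder:
  t⁴ + 2t³ - 144t² - 128t + 5120 = ((1/2)t - 2)(2t³ + 12t² - 158t - 528) + (-41t² - 180t + 4064)
  2t³ + 12t² - 158t - 528 = (-(2/41)t - 132/1681)(-41t² - 180t + 4064) + ((43890/1681)t - 351120/1681)
  -41t² - 180t + 4064 = (-(68921/43890)t - 426974/21945)((43890/1681)t - 351120/1681) + (0)
Last nonzero remainder: (43890/1681)t - 351120/1681. Dividing through by 43890/1681 gives the monic gcd t - 8.
Cancel t - 8 from numerator and denominator to get the reduced form.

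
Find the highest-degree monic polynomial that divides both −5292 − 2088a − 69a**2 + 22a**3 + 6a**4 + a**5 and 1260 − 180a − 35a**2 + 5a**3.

Apply the Euclidean algorithm:
  a**5 + 6a**4 + 22a**3 − 69a**2 − 2088a − 5292 = ((1/5)a**2 + (13/5)a + 149/5)(5a**3 − 35a**2 − 180a + 1260) + (1190a**2 − 42840)
  5a**3 − 35a**2 − 180a + 1260 = ((1/238)a − 1/34)(1190a**2 − 42840) + (0)
Last nonzero remainder: 1190a**2 − 42840. Dividing through by 1190 gives the monic gcd a**2 − 36.

−36 + a**2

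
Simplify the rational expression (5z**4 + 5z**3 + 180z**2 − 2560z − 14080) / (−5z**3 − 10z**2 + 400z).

Apply the Euclidean algorithm:
  5z**4 + 5z**3 + 180z**2 − 2560z − 14080 = (−z + 1)(−5z**3 − 10z**2 + 400z) + (590z**2 − 2960z − 14080)
  −5z**3 − 10z**2 + 400z = (−(1/118)z − 207/3481)(590z**2 − 2960z − 14080) + ((364320/3481)z − 2914560/3481)
  590z**2 − 2960z − 14080 = ((205379/36432)z + 3481/207)((364320/3481)z − 2914560/3481) + (0)
Last nonzero remainder: (364320/3481)z − 2914560/3481. Dividing through by 364320/3481 gives the monic gcd z − 8.
Cancel z − 8 from numerator and denominator to get the reduced form.

(−z**3 − 9z**2 − 108z − 352)/(z**2 + 10z)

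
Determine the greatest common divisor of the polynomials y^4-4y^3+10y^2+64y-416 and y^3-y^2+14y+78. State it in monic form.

Euclidean algorithm in ℚ[y]:
  y^4-4y^3+10y^2+64y-416 = (y-3)(y^3-y^2+14y+78) + (-7y^2+28y-182)
  y^3-y^2+14y+78 = (-(1/7)y-3/7)(-7y^2+28y-182) + (0)
Last nonzero remainder: -7y^2+28y-182. Dividing through by -7 gives the monic gcd y^2-4y+26.

y^2-4y+26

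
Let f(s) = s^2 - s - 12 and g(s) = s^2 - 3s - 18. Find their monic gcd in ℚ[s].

s + 3

By polynomial division,
  s^2 - s - 12 = (s^2 - 3s - 18) + (2s + 6)
  s^2 - 3s - 18 = ((1/2)s - 3)(2s + 6) + (0)
Last nonzero remainder: 2s + 6. Dividing through by 2 gives the monic gcd s + 3.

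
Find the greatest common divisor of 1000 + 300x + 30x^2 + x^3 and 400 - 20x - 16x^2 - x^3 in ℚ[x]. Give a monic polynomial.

Apply the Euclidean algorithm:
  x^3 + 30x^2 + 300x + 1000 = (-1)(-x^3 - 16x^2 - 20x + 400) + (14x^2 + 280x + 1400)
  -x^3 - 16x^2 - 20x + 400 = (-(1/14)x + 2/7)(14x^2 + 280x + 1400) + (0)
Last nonzero remainder: 14x^2 + 280x + 1400. Dividing through by 14 gives the monic gcd x^2 + 20x + 100.

100 + 20x + x^2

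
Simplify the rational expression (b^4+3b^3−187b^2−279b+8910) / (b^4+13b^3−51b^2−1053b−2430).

Repeated division with remainder:
  b^4+3b^3−187b^2−279b+8910 = (b^4+13b^3−51b^2−1053b−2430) + (−10b^3−136b^2+774b+11340)
  b^4+13b^3−51b^2−1053b−2430 = (−(1/10)b+3/50)(−10b^3−136b^2+774b+11340) + ((864/25)b^2+(864/25)b−15552/5)
  −10b^3−136b^2+774b+11340 = (−(125/432)b−175/48)((864/25)b^2+(864/25)b−15552/5) + (0)
Last nonzero remainder: (864/25)b^2+(864/25)b−15552/5. Dividing through by 864/25 gives the monic gcd b^2+b−90.
Cancel b^2+b−90 from numerator and denominator to get the reduced form.

(b^2+2b−99)/(b^2+12b+27)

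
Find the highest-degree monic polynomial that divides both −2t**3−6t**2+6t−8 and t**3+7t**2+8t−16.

Apply the Euclidean algorithm:
  −2t**3−6t**2+6t−8 = (−2)(t**3+7t**2+8t−16) + (8t**2+22t−40)
  t**3+7t**2+8t−16 = ((1/8)t+17/32)(8t**2+22t−40) + ((21/16)t+21/4)
  8t**2+22t−40 = ((128/21)t−160/21)((21/16)t+21/4) + (0)
Last nonzero remainder: (21/16)t+21/4. Dividing through by 21/16 gives the monic gcd t+4.

t+4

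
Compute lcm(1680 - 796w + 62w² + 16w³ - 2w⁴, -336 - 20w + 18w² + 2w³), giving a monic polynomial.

Repeated division with remainder:
  -2w⁴ + 16w³ + 62w² - 796w + 1680 = (-w + 17)(2w³ + 18w² - 20w - 336) + (-264w² - 792w + 7392)
  2w³ + 18w² - 20w - 336 = (-(1/132)w - 1/22)(-264w² - 792w + 7392) + (0)
Last nonzero remainder: -264w² - 792w + 7392. Dividing through by -264 gives the monic gcd w² + 3w - 28.
Then lcm(f, g) = f·g / gcd(f, g); expanding and making the result monic gives the answer.

-5040 + 1548w + 212w² - 79w³ - 2w⁴ + w⁵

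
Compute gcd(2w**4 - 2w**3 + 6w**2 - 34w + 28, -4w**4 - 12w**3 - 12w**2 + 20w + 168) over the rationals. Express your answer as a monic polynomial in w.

w**3 + 3w - 14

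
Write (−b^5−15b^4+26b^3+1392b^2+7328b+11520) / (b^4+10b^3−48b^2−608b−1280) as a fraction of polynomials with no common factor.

(−b^3−7b^2+98b+720)/(b^2+2b−80)

Euclidean algorithm in ℚ[b]:
  −b^5−15b^4+26b^3+1392b^2+7328b+11520 = (−b−5)(b^4+10b^3−48b^2−608b−1280) + (28b^3+544b^2+3008b+5120)
  b^4+10b^3−48b^2−608b−1280 = ((1/28)b−33/98)(28b^3+544b^2+3008b+5120) + ((1360/49)b^2+(10880/49)b+21760/49)
  28b^3+544b^2+3008b+5120 = ((343/340)b+196/17)((1360/49)b^2+(10880/49)b+21760/49) + (0)
Last nonzero remainder: (1360/49)b^2+(10880/49)b+21760/49. Dividing through by 1360/49 gives the monic gcd b^2+8b+16.
Cancel b^2+8b+16 from numerator and denominator to get the reduced form.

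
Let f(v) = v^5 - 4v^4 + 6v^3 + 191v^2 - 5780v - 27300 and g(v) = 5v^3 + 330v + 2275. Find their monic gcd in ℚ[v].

By polynomial division,
  v^5 - 4v^4 + 6v^3 + 191v^2 - 5780v - 27300 = ((1/5)v^2 - (4/5)v - 12)(5v^3 + 330v + 2275) + (0)
Last nonzero remainder: 5v^3 + 330v + 2275. Dividing through by 5 gives the monic gcd v^3 + 66v + 455.

v^3 + 66v + 455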